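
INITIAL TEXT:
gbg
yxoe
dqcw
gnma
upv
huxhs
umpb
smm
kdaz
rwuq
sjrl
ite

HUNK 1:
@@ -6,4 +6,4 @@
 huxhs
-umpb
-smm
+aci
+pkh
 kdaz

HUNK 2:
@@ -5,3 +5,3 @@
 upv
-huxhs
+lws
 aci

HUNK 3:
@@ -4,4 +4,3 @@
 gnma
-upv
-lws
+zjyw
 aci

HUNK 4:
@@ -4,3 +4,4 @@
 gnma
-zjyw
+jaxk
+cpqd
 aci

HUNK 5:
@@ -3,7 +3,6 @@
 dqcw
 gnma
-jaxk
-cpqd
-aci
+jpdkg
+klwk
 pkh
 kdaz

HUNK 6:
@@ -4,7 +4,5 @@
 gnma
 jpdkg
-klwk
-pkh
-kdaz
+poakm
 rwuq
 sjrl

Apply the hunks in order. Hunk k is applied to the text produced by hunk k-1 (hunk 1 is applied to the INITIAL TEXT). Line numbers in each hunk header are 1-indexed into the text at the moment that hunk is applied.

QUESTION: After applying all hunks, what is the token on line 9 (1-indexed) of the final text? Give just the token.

Answer: ite

Derivation:
Hunk 1: at line 6 remove [umpb,smm] add [aci,pkh] -> 12 lines: gbg yxoe dqcw gnma upv huxhs aci pkh kdaz rwuq sjrl ite
Hunk 2: at line 5 remove [huxhs] add [lws] -> 12 lines: gbg yxoe dqcw gnma upv lws aci pkh kdaz rwuq sjrl ite
Hunk 3: at line 4 remove [upv,lws] add [zjyw] -> 11 lines: gbg yxoe dqcw gnma zjyw aci pkh kdaz rwuq sjrl ite
Hunk 4: at line 4 remove [zjyw] add [jaxk,cpqd] -> 12 lines: gbg yxoe dqcw gnma jaxk cpqd aci pkh kdaz rwuq sjrl ite
Hunk 5: at line 3 remove [jaxk,cpqd,aci] add [jpdkg,klwk] -> 11 lines: gbg yxoe dqcw gnma jpdkg klwk pkh kdaz rwuq sjrl ite
Hunk 6: at line 4 remove [klwk,pkh,kdaz] add [poakm] -> 9 lines: gbg yxoe dqcw gnma jpdkg poakm rwuq sjrl ite
Final line 9: ite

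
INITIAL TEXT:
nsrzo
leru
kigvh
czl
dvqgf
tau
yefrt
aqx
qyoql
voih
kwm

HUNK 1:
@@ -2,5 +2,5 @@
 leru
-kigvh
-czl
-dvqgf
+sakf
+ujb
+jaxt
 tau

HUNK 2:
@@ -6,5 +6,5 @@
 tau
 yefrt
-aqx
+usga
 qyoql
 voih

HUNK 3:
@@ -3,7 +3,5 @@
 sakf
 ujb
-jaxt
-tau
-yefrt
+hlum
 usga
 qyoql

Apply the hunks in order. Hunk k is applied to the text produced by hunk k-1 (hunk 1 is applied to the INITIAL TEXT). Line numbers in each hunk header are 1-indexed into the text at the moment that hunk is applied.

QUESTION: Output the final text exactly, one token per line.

Hunk 1: at line 2 remove [kigvh,czl,dvqgf] add [sakf,ujb,jaxt] -> 11 lines: nsrzo leru sakf ujb jaxt tau yefrt aqx qyoql voih kwm
Hunk 2: at line 6 remove [aqx] add [usga] -> 11 lines: nsrzo leru sakf ujb jaxt tau yefrt usga qyoql voih kwm
Hunk 3: at line 3 remove [jaxt,tau,yefrt] add [hlum] -> 9 lines: nsrzo leru sakf ujb hlum usga qyoql voih kwm

Answer: nsrzo
leru
sakf
ujb
hlum
usga
qyoql
voih
kwm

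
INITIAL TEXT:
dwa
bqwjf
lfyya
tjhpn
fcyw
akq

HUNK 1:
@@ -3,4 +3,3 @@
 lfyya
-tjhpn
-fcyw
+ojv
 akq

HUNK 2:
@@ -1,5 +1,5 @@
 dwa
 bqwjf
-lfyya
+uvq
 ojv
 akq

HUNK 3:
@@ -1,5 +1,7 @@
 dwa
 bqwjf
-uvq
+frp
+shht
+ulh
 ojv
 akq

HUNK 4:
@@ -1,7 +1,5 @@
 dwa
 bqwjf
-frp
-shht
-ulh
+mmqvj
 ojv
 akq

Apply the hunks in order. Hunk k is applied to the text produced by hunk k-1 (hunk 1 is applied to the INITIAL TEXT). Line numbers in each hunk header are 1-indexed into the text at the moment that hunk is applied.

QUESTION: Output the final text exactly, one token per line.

Answer: dwa
bqwjf
mmqvj
ojv
akq

Derivation:
Hunk 1: at line 3 remove [tjhpn,fcyw] add [ojv] -> 5 lines: dwa bqwjf lfyya ojv akq
Hunk 2: at line 1 remove [lfyya] add [uvq] -> 5 lines: dwa bqwjf uvq ojv akq
Hunk 3: at line 1 remove [uvq] add [frp,shht,ulh] -> 7 lines: dwa bqwjf frp shht ulh ojv akq
Hunk 4: at line 1 remove [frp,shht,ulh] add [mmqvj] -> 5 lines: dwa bqwjf mmqvj ojv akq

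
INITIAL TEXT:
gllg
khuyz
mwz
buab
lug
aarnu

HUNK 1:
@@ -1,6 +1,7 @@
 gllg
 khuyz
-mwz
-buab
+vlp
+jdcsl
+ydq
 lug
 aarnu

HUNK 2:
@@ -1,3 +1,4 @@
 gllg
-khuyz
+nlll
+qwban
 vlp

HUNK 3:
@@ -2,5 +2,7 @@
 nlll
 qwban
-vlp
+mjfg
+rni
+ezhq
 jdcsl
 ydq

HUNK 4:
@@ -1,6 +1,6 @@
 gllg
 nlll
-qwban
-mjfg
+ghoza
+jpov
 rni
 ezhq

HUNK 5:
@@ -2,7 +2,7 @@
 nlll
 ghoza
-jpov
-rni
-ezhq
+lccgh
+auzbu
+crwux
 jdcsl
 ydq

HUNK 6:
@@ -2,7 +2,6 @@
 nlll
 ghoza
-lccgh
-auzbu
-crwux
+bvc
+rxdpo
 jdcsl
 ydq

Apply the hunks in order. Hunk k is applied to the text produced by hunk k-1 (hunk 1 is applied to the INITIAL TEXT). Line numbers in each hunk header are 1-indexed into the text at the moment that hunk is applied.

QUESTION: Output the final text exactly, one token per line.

Answer: gllg
nlll
ghoza
bvc
rxdpo
jdcsl
ydq
lug
aarnu

Derivation:
Hunk 1: at line 1 remove [mwz,buab] add [vlp,jdcsl,ydq] -> 7 lines: gllg khuyz vlp jdcsl ydq lug aarnu
Hunk 2: at line 1 remove [khuyz] add [nlll,qwban] -> 8 lines: gllg nlll qwban vlp jdcsl ydq lug aarnu
Hunk 3: at line 2 remove [vlp] add [mjfg,rni,ezhq] -> 10 lines: gllg nlll qwban mjfg rni ezhq jdcsl ydq lug aarnu
Hunk 4: at line 1 remove [qwban,mjfg] add [ghoza,jpov] -> 10 lines: gllg nlll ghoza jpov rni ezhq jdcsl ydq lug aarnu
Hunk 5: at line 2 remove [jpov,rni,ezhq] add [lccgh,auzbu,crwux] -> 10 lines: gllg nlll ghoza lccgh auzbu crwux jdcsl ydq lug aarnu
Hunk 6: at line 2 remove [lccgh,auzbu,crwux] add [bvc,rxdpo] -> 9 lines: gllg nlll ghoza bvc rxdpo jdcsl ydq lug aarnu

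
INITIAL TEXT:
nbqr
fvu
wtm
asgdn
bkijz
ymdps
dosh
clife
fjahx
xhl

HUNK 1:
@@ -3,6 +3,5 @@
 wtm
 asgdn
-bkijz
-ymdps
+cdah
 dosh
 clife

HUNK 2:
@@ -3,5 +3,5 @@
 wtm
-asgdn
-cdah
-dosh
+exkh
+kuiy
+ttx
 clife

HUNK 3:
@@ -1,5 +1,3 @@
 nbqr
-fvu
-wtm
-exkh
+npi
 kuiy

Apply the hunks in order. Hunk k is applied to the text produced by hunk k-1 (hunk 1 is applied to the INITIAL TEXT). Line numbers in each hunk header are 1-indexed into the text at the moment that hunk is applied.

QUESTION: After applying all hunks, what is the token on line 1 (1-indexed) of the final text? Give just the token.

Hunk 1: at line 3 remove [bkijz,ymdps] add [cdah] -> 9 lines: nbqr fvu wtm asgdn cdah dosh clife fjahx xhl
Hunk 2: at line 3 remove [asgdn,cdah,dosh] add [exkh,kuiy,ttx] -> 9 lines: nbqr fvu wtm exkh kuiy ttx clife fjahx xhl
Hunk 3: at line 1 remove [fvu,wtm,exkh] add [npi] -> 7 lines: nbqr npi kuiy ttx clife fjahx xhl
Final line 1: nbqr

Answer: nbqr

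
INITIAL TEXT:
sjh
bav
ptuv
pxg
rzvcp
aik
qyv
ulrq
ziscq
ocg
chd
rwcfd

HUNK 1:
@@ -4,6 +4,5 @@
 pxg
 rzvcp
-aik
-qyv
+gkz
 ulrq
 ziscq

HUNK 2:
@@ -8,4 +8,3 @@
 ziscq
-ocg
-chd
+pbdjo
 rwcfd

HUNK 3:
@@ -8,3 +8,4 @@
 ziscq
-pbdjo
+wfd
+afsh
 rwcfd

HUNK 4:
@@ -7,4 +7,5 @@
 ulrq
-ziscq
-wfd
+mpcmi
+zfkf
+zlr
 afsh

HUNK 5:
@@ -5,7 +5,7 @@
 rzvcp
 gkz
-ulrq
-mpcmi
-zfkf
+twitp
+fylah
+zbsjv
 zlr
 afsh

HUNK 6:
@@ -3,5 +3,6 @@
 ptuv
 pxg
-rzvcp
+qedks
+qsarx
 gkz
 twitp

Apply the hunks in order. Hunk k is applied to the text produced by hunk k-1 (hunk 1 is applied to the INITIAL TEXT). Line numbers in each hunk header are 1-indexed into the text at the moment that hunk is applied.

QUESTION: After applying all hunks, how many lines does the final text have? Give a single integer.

Answer: 13

Derivation:
Hunk 1: at line 4 remove [aik,qyv] add [gkz] -> 11 lines: sjh bav ptuv pxg rzvcp gkz ulrq ziscq ocg chd rwcfd
Hunk 2: at line 8 remove [ocg,chd] add [pbdjo] -> 10 lines: sjh bav ptuv pxg rzvcp gkz ulrq ziscq pbdjo rwcfd
Hunk 3: at line 8 remove [pbdjo] add [wfd,afsh] -> 11 lines: sjh bav ptuv pxg rzvcp gkz ulrq ziscq wfd afsh rwcfd
Hunk 4: at line 7 remove [ziscq,wfd] add [mpcmi,zfkf,zlr] -> 12 lines: sjh bav ptuv pxg rzvcp gkz ulrq mpcmi zfkf zlr afsh rwcfd
Hunk 5: at line 5 remove [ulrq,mpcmi,zfkf] add [twitp,fylah,zbsjv] -> 12 lines: sjh bav ptuv pxg rzvcp gkz twitp fylah zbsjv zlr afsh rwcfd
Hunk 6: at line 3 remove [rzvcp] add [qedks,qsarx] -> 13 lines: sjh bav ptuv pxg qedks qsarx gkz twitp fylah zbsjv zlr afsh rwcfd
Final line count: 13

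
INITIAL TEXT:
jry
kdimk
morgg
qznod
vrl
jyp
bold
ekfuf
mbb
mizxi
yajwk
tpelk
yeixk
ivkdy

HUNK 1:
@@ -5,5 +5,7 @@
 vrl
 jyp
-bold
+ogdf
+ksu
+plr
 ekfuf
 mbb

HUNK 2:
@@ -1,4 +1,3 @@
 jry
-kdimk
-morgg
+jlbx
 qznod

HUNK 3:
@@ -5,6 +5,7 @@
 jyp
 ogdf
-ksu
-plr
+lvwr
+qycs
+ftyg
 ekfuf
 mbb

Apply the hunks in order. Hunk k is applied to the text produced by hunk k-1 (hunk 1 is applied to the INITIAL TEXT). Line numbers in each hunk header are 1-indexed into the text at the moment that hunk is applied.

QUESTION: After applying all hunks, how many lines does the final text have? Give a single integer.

Hunk 1: at line 5 remove [bold] add [ogdf,ksu,plr] -> 16 lines: jry kdimk morgg qznod vrl jyp ogdf ksu plr ekfuf mbb mizxi yajwk tpelk yeixk ivkdy
Hunk 2: at line 1 remove [kdimk,morgg] add [jlbx] -> 15 lines: jry jlbx qznod vrl jyp ogdf ksu plr ekfuf mbb mizxi yajwk tpelk yeixk ivkdy
Hunk 3: at line 5 remove [ksu,plr] add [lvwr,qycs,ftyg] -> 16 lines: jry jlbx qznod vrl jyp ogdf lvwr qycs ftyg ekfuf mbb mizxi yajwk tpelk yeixk ivkdy
Final line count: 16

Answer: 16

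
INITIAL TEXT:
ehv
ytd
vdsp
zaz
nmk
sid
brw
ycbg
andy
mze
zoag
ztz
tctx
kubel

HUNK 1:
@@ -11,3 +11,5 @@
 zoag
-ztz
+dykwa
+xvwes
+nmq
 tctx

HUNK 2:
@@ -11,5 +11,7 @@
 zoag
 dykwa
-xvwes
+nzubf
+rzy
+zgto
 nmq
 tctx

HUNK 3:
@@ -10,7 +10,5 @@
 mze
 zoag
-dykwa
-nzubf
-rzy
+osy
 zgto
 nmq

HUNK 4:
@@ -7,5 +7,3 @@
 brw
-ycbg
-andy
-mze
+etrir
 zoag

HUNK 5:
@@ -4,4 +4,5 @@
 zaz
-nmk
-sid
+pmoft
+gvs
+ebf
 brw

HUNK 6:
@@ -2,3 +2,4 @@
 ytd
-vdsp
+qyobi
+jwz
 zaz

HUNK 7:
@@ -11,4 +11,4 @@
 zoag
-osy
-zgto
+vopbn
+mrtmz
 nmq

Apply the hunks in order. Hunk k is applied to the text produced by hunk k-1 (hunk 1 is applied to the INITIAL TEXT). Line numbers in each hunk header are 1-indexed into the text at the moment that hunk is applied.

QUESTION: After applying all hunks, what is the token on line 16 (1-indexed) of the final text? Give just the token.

Hunk 1: at line 11 remove [ztz] add [dykwa,xvwes,nmq] -> 16 lines: ehv ytd vdsp zaz nmk sid brw ycbg andy mze zoag dykwa xvwes nmq tctx kubel
Hunk 2: at line 11 remove [xvwes] add [nzubf,rzy,zgto] -> 18 lines: ehv ytd vdsp zaz nmk sid brw ycbg andy mze zoag dykwa nzubf rzy zgto nmq tctx kubel
Hunk 3: at line 10 remove [dykwa,nzubf,rzy] add [osy] -> 16 lines: ehv ytd vdsp zaz nmk sid brw ycbg andy mze zoag osy zgto nmq tctx kubel
Hunk 4: at line 7 remove [ycbg,andy,mze] add [etrir] -> 14 lines: ehv ytd vdsp zaz nmk sid brw etrir zoag osy zgto nmq tctx kubel
Hunk 5: at line 4 remove [nmk,sid] add [pmoft,gvs,ebf] -> 15 lines: ehv ytd vdsp zaz pmoft gvs ebf brw etrir zoag osy zgto nmq tctx kubel
Hunk 6: at line 2 remove [vdsp] add [qyobi,jwz] -> 16 lines: ehv ytd qyobi jwz zaz pmoft gvs ebf brw etrir zoag osy zgto nmq tctx kubel
Hunk 7: at line 11 remove [osy,zgto] add [vopbn,mrtmz] -> 16 lines: ehv ytd qyobi jwz zaz pmoft gvs ebf brw etrir zoag vopbn mrtmz nmq tctx kubel
Final line 16: kubel

Answer: kubel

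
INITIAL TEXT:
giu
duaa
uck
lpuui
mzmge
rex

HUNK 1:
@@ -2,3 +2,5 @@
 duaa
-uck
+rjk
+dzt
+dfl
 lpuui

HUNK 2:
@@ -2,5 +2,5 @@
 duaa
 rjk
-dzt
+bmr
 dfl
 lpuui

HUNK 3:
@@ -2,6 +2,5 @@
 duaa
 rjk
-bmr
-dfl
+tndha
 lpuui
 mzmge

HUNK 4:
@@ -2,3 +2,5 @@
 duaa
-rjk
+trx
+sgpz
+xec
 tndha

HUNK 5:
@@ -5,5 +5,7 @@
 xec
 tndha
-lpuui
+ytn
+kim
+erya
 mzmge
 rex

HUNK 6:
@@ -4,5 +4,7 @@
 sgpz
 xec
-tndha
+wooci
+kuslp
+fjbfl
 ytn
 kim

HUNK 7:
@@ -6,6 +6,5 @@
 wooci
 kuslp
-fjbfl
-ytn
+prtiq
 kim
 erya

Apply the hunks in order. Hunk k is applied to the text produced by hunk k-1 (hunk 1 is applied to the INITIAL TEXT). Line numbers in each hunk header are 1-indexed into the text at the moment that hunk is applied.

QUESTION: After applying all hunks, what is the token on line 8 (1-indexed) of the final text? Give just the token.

Hunk 1: at line 2 remove [uck] add [rjk,dzt,dfl] -> 8 lines: giu duaa rjk dzt dfl lpuui mzmge rex
Hunk 2: at line 2 remove [dzt] add [bmr] -> 8 lines: giu duaa rjk bmr dfl lpuui mzmge rex
Hunk 3: at line 2 remove [bmr,dfl] add [tndha] -> 7 lines: giu duaa rjk tndha lpuui mzmge rex
Hunk 4: at line 2 remove [rjk] add [trx,sgpz,xec] -> 9 lines: giu duaa trx sgpz xec tndha lpuui mzmge rex
Hunk 5: at line 5 remove [lpuui] add [ytn,kim,erya] -> 11 lines: giu duaa trx sgpz xec tndha ytn kim erya mzmge rex
Hunk 6: at line 4 remove [tndha] add [wooci,kuslp,fjbfl] -> 13 lines: giu duaa trx sgpz xec wooci kuslp fjbfl ytn kim erya mzmge rex
Hunk 7: at line 6 remove [fjbfl,ytn] add [prtiq] -> 12 lines: giu duaa trx sgpz xec wooci kuslp prtiq kim erya mzmge rex
Final line 8: prtiq

Answer: prtiq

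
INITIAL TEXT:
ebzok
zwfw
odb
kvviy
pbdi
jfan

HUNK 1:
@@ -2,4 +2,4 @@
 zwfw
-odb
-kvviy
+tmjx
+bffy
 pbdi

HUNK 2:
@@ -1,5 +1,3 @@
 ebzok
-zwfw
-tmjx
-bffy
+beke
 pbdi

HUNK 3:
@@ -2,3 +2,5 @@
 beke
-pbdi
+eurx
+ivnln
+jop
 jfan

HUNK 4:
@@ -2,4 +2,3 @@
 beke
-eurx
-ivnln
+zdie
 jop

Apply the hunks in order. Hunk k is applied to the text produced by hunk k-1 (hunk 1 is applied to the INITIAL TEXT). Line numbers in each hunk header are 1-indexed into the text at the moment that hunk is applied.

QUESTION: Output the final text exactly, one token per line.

Hunk 1: at line 2 remove [odb,kvviy] add [tmjx,bffy] -> 6 lines: ebzok zwfw tmjx bffy pbdi jfan
Hunk 2: at line 1 remove [zwfw,tmjx,bffy] add [beke] -> 4 lines: ebzok beke pbdi jfan
Hunk 3: at line 2 remove [pbdi] add [eurx,ivnln,jop] -> 6 lines: ebzok beke eurx ivnln jop jfan
Hunk 4: at line 2 remove [eurx,ivnln] add [zdie] -> 5 lines: ebzok beke zdie jop jfan

Answer: ebzok
beke
zdie
jop
jfan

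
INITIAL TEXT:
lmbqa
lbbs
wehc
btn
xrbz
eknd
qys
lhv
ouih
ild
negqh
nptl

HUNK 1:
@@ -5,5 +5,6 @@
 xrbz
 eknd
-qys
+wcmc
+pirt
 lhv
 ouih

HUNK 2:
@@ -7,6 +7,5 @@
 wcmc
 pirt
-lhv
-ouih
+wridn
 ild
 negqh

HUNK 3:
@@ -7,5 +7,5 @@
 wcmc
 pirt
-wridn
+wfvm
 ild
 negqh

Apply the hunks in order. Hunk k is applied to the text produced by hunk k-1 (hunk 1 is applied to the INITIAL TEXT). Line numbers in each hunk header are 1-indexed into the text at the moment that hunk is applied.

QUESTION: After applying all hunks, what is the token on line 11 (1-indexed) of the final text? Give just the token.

Hunk 1: at line 5 remove [qys] add [wcmc,pirt] -> 13 lines: lmbqa lbbs wehc btn xrbz eknd wcmc pirt lhv ouih ild negqh nptl
Hunk 2: at line 7 remove [lhv,ouih] add [wridn] -> 12 lines: lmbqa lbbs wehc btn xrbz eknd wcmc pirt wridn ild negqh nptl
Hunk 3: at line 7 remove [wridn] add [wfvm] -> 12 lines: lmbqa lbbs wehc btn xrbz eknd wcmc pirt wfvm ild negqh nptl
Final line 11: negqh

Answer: negqh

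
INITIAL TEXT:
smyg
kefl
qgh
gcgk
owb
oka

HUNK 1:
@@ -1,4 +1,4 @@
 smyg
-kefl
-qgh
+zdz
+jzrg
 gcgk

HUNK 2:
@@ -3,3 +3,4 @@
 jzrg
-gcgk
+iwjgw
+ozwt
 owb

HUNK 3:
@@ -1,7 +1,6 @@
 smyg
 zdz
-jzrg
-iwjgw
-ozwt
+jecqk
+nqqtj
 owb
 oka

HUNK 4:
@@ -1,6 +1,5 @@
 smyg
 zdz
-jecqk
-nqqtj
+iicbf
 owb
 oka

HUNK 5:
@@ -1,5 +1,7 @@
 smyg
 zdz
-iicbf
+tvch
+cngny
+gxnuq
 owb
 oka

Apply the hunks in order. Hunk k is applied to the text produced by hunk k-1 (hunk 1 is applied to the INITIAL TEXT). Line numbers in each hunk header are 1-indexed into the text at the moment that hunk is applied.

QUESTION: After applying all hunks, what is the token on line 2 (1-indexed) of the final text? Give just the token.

Answer: zdz

Derivation:
Hunk 1: at line 1 remove [kefl,qgh] add [zdz,jzrg] -> 6 lines: smyg zdz jzrg gcgk owb oka
Hunk 2: at line 3 remove [gcgk] add [iwjgw,ozwt] -> 7 lines: smyg zdz jzrg iwjgw ozwt owb oka
Hunk 3: at line 1 remove [jzrg,iwjgw,ozwt] add [jecqk,nqqtj] -> 6 lines: smyg zdz jecqk nqqtj owb oka
Hunk 4: at line 1 remove [jecqk,nqqtj] add [iicbf] -> 5 lines: smyg zdz iicbf owb oka
Hunk 5: at line 1 remove [iicbf] add [tvch,cngny,gxnuq] -> 7 lines: smyg zdz tvch cngny gxnuq owb oka
Final line 2: zdz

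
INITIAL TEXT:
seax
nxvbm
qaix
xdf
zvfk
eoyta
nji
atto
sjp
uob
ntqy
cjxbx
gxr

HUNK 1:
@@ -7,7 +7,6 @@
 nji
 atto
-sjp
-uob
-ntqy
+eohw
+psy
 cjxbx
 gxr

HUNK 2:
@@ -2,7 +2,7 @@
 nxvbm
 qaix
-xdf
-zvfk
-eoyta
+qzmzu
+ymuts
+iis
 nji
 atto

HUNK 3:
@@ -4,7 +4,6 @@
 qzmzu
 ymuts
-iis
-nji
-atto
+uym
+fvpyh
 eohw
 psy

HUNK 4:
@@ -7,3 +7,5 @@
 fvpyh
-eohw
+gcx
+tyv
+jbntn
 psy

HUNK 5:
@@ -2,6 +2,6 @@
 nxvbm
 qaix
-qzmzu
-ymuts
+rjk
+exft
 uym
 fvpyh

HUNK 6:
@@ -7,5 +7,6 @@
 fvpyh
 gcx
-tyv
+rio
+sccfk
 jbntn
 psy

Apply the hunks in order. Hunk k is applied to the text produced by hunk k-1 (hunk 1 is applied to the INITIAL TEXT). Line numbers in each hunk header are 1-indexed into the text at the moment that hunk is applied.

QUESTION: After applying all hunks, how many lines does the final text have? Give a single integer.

Hunk 1: at line 7 remove [sjp,uob,ntqy] add [eohw,psy] -> 12 lines: seax nxvbm qaix xdf zvfk eoyta nji atto eohw psy cjxbx gxr
Hunk 2: at line 2 remove [xdf,zvfk,eoyta] add [qzmzu,ymuts,iis] -> 12 lines: seax nxvbm qaix qzmzu ymuts iis nji atto eohw psy cjxbx gxr
Hunk 3: at line 4 remove [iis,nji,atto] add [uym,fvpyh] -> 11 lines: seax nxvbm qaix qzmzu ymuts uym fvpyh eohw psy cjxbx gxr
Hunk 4: at line 7 remove [eohw] add [gcx,tyv,jbntn] -> 13 lines: seax nxvbm qaix qzmzu ymuts uym fvpyh gcx tyv jbntn psy cjxbx gxr
Hunk 5: at line 2 remove [qzmzu,ymuts] add [rjk,exft] -> 13 lines: seax nxvbm qaix rjk exft uym fvpyh gcx tyv jbntn psy cjxbx gxr
Hunk 6: at line 7 remove [tyv] add [rio,sccfk] -> 14 lines: seax nxvbm qaix rjk exft uym fvpyh gcx rio sccfk jbntn psy cjxbx gxr
Final line count: 14

Answer: 14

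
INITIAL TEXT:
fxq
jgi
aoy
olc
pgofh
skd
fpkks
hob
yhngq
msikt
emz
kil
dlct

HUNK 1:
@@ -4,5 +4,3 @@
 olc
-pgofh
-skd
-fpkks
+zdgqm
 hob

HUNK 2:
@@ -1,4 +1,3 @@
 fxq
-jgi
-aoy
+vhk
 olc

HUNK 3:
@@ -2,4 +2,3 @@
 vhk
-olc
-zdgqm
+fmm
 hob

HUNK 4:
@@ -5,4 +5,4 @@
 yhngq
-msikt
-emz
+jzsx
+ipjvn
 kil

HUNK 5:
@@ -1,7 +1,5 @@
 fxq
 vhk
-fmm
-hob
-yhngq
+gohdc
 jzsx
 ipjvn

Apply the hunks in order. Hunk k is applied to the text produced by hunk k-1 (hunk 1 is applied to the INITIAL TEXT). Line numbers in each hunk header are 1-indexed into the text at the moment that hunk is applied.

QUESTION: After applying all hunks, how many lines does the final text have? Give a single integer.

Hunk 1: at line 4 remove [pgofh,skd,fpkks] add [zdgqm] -> 11 lines: fxq jgi aoy olc zdgqm hob yhngq msikt emz kil dlct
Hunk 2: at line 1 remove [jgi,aoy] add [vhk] -> 10 lines: fxq vhk olc zdgqm hob yhngq msikt emz kil dlct
Hunk 3: at line 2 remove [olc,zdgqm] add [fmm] -> 9 lines: fxq vhk fmm hob yhngq msikt emz kil dlct
Hunk 4: at line 5 remove [msikt,emz] add [jzsx,ipjvn] -> 9 lines: fxq vhk fmm hob yhngq jzsx ipjvn kil dlct
Hunk 5: at line 1 remove [fmm,hob,yhngq] add [gohdc] -> 7 lines: fxq vhk gohdc jzsx ipjvn kil dlct
Final line count: 7

Answer: 7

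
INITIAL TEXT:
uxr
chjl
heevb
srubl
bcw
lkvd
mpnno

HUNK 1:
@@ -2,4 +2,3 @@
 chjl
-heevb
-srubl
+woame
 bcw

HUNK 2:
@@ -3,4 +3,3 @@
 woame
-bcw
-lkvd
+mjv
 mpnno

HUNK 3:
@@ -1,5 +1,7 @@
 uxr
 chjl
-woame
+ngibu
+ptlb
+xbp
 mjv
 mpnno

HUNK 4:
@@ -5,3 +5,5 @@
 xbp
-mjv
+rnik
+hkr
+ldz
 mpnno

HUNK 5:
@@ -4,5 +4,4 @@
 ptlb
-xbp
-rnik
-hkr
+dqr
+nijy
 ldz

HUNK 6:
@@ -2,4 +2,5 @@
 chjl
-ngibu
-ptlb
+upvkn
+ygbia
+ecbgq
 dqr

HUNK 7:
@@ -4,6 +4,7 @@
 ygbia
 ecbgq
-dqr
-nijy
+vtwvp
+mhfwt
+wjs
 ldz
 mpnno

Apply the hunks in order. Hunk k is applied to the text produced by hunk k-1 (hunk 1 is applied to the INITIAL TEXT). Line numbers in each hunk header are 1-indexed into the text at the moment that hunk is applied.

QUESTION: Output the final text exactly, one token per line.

Hunk 1: at line 2 remove [heevb,srubl] add [woame] -> 6 lines: uxr chjl woame bcw lkvd mpnno
Hunk 2: at line 3 remove [bcw,lkvd] add [mjv] -> 5 lines: uxr chjl woame mjv mpnno
Hunk 3: at line 1 remove [woame] add [ngibu,ptlb,xbp] -> 7 lines: uxr chjl ngibu ptlb xbp mjv mpnno
Hunk 4: at line 5 remove [mjv] add [rnik,hkr,ldz] -> 9 lines: uxr chjl ngibu ptlb xbp rnik hkr ldz mpnno
Hunk 5: at line 4 remove [xbp,rnik,hkr] add [dqr,nijy] -> 8 lines: uxr chjl ngibu ptlb dqr nijy ldz mpnno
Hunk 6: at line 2 remove [ngibu,ptlb] add [upvkn,ygbia,ecbgq] -> 9 lines: uxr chjl upvkn ygbia ecbgq dqr nijy ldz mpnno
Hunk 7: at line 4 remove [dqr,nijy] add [vtwvp,mhfwt,wjs] -> 10 lines: uxr chjl upvkn ygbia ecbgq vtwvp mhfwt wjs ldz mpnno

Answer: uxr
chjl
upvkn
ygbia
ecbgq
vtwvp
mhfwt
wjs
ldz
mpnno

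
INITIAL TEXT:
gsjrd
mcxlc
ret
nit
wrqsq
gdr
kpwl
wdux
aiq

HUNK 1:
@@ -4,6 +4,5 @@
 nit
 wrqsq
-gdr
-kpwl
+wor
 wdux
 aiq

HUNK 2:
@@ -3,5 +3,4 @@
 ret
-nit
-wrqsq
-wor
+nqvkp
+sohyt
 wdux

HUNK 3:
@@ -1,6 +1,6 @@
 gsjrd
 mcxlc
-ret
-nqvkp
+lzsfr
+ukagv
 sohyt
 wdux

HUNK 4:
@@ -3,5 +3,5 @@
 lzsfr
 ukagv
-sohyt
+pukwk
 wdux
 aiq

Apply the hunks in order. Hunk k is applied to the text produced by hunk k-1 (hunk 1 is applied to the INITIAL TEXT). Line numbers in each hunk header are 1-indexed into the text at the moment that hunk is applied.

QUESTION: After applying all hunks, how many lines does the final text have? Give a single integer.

Hunk 1: at line 4 remove [gdr,kpwl] add [wor] -> 8 lines: gsjrd mcxlc ret nit wrqsq wor wdux aiq
Hunk 2: at line 3 remove [nit,wrqsq,wor] add [nqvkp,sohyt] -> 7 lines: gsjrd mcxlc ret nqvkp sohyt wdux aiq
Hunk 3: at line 1 remove [ret,nqvkp] add [lzsfr,ukagv] -> 7 lines: gsjrd mcxlc lzsfr ukagv sohyt wdux aiq
Hunk 4: at line 3 remove [sohyt] add [pukwk] -> 7 lines: gsjrd mcxlc lzsfr ukagv pukwk wdux aiq
Final line count: 7

Answer: 7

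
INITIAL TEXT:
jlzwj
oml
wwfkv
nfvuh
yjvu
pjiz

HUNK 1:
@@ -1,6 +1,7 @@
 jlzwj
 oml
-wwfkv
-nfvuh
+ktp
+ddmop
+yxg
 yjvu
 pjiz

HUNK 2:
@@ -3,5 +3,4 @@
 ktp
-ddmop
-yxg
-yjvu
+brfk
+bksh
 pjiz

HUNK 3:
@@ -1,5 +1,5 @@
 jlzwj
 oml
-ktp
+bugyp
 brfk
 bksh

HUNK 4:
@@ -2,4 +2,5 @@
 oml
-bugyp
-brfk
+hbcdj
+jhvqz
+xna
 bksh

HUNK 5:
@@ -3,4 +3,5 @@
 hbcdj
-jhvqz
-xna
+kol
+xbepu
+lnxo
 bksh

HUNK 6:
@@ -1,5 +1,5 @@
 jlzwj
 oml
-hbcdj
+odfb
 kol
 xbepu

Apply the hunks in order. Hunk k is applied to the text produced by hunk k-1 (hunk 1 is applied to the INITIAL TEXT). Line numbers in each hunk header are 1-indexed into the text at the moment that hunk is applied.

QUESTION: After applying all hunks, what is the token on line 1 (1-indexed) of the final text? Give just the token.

Hunk 1: at line 1 remove [wwfkv,nfvuh] add [ktp,ddmop,yxg] -> 7 lines: jlzwj oml ktp ddmop yxg yjvu pjiz
Hunk 2: at line 3 remove [ddmop,yxg,yjvu] add [brfk,bksh] -> 6 lines: jlzwj oml ktp brfk bksh pjiz
Hunk 3: at line 1 remove [ktp] add [bugyp] -> 6 lines: jlzwj oml bugyp brfk bksh pjiz
Hunk 4: at line 2 remove [bugyp,brfk] add [hbcdj,jhvqz,xna] -> 7 lines: jlzwj oml hbcdj jhvqz xna bksh pjiz
Hunk 5: at line 3 remove [jhvqz,xna] add [kol,xbepu,lnxo] -> 8 lines: jlzwj oml hbcdj kol xbepu lnxo bksh pjiz
Hunk 6: at line 1 remove [hbcdj] add [odfb] -> 8 lines: jlzwj oml odfb kol xbepu lnxo bksh pjiz
Final line 1: jlzwj

Answer: jlzwj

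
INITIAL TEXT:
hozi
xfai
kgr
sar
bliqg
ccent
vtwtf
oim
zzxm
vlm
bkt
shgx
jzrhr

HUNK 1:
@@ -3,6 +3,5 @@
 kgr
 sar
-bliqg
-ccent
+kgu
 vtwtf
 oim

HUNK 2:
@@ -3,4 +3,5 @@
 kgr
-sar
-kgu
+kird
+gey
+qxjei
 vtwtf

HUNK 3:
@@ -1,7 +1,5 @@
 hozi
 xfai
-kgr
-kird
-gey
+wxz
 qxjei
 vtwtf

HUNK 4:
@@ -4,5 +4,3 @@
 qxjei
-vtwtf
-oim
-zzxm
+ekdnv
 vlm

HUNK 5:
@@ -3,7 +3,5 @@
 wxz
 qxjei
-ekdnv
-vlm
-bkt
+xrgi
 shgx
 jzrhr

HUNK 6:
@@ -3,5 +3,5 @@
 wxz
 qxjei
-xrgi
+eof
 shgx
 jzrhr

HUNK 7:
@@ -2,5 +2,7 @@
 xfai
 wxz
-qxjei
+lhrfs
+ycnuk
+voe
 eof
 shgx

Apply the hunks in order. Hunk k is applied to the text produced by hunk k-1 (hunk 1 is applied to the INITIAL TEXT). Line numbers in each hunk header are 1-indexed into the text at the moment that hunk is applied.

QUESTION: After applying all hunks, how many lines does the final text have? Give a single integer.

Hunk 1: at line 3 remove [bliqg,ccent] add [kgu] -> 12 lines: hozi xfai kgr sar kgu vtwtf oim zzxm vlm bkt shgx jzrhr
Hunk 2: at line 3 remove [sar,kgu] add [kird,gey,qxjei] -> 13 lines: hozi xfai kgr kird gey qxjei vtwtf oim zzxm vlm bkt shgx jzrhr
Hunk 3: at line 1 remove [kgr,kird,gey] add [wxz] -> 11 lines: hozi xfai wxz qxjei vtwtf oim zzxm vlm bkt shgx jzrhr
Hunk 4: at line 4 remove [vtwtf,oim,zzxm] add [ekdnv] -> 9 lines: hozi xfai wxz qxjei ekdnv vlm bkt shgx jzrhr
Hunk 5: at line 3 remove [ekdnv,vlm,bkt] add [xrgi] -> 7 lines: hozi xfai wxz qxjei xrgi shgx jzrhr
Hunk 6: at line 3 remove [xrgi] add [eof] -> 7 lines: hozi xfai wxz qxjei eof shgx jzrhr
Hunk 7: at line 2 remove [qxjei] add [lhrfs,ycnuk,voe] -> 9 lines: hozi xfai wxz lhrfs ycnuk voe eof shgx jzrhr
Final line count: 9

Answer: 9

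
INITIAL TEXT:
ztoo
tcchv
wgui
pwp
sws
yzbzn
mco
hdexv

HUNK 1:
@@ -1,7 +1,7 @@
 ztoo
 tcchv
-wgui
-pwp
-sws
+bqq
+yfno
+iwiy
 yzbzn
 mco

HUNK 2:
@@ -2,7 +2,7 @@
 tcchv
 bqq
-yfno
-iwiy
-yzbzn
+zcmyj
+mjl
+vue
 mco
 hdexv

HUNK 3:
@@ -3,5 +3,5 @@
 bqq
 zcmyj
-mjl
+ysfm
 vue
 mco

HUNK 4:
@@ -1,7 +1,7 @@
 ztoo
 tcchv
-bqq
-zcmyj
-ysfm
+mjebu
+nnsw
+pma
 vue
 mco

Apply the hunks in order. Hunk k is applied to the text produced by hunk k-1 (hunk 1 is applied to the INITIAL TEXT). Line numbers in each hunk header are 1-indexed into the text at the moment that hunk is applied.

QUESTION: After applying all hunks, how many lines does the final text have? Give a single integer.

Answer: 8

Derivation:
Hunk 1: at line 1 remove [wgui,pwp,sws] add [bqq,yfno,iwiy] -> 8 lines: ztoo tcchv bqq yfno iwiy yzbzn mco hdexv
Hunk 2: at line 2 remove [yfno,iwiy,yzbzn] add [zcmyj,mjl,vue] -> 8 lines: ztoo tcchv bqq zcmyj mjl vue mco hdexv
Hunk 3: at line 3 remove [mjl] add [ysfm] -> 8 lines: ztoo tcchv bqq zcmyj ysfm vue mco hdexv
Hunk 4: at line 1 remove [bqq,zcmyj,ysfm] add [mjebu,nnsw,pma] -> 8 lines: ztoo tcchv mjebu nnsw pma vue mco hdexv
Final line count: 8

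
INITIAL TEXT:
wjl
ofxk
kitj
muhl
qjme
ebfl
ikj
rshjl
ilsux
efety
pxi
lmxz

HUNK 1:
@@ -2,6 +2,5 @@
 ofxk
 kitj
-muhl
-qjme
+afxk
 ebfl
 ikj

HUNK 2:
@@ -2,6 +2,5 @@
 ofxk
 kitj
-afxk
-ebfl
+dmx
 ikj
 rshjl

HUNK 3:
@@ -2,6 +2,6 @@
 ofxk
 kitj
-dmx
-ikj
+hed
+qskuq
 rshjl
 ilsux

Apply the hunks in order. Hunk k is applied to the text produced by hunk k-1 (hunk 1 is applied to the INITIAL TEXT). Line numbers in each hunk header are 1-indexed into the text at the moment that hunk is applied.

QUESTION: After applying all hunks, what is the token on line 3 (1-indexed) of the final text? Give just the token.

Hunk 1: at line 2 remove [muhl,qjme] add [afxk] -> 11 lines: wjl ofxk kitj afxk ebfl ikj rshjl ilsux efety pxi lmxz
Hunk 2: at line 2 remove [afxk,ebfl] add [dmx] -> 10 lines: wjl ofxk kitj dmx ikj rshjl ilsux efety pxi lmxz
Hunk 3: at line 2 remove [dmx,ikj] add [hed,qskuq] -> 10 lines: wjl ofxk kitj hed qskuq rshjl ilsux efety pxi lmxz
Final line 3: kitj

Answer: kitj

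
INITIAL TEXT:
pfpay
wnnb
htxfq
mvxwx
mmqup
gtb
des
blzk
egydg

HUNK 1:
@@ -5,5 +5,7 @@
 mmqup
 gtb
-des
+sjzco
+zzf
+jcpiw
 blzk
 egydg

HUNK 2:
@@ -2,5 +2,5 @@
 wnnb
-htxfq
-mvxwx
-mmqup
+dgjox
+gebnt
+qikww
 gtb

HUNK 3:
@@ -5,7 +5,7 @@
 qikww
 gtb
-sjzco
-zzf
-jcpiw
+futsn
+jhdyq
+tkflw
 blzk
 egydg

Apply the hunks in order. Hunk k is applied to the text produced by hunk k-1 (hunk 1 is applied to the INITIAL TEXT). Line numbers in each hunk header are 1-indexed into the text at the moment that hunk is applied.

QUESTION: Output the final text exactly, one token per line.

Hunk 1: at line 5 remove [des] add [sjzco,zzf,jcpiw] -> 11 lines: pfpay wnnb htxfq mvxwx mmqup gtb sjzco zzf jcpiw blzk egydg
Hunk 2: at line 2 remove [htxfq,mvxwx,mmqup] add [dgjox,gebnt,qikww] -> 11 lines: pfpay wnnb dgjox gebnt qikww gtb sjzco zzf jcpiw blzk egydg
Hunk 3: at line 5 remove [sjzco,zzf,jcpiw] add [futsn,jhdyq,tkflw] -> 11 lines: pfpay wnnb dgjox gebnt qikww gtb futsn jhdyq tkflw blzk egydg

Answer: pfpay
wnnb
dgjox
gebnt
qikww
gtb
futsn
jhdyq
tkflw
blzk
egydg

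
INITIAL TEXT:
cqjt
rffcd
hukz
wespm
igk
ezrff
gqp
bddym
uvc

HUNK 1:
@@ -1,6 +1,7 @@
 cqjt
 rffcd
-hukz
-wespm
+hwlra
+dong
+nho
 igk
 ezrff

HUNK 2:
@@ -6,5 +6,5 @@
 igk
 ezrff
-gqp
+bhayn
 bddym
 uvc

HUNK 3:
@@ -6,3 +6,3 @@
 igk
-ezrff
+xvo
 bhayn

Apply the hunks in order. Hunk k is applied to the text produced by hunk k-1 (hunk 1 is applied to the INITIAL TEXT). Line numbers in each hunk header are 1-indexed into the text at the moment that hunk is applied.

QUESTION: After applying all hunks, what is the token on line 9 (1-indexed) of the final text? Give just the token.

Answer: bddym

Derivation:
Hunk 1: at line 1 remove [hukz,wespm] add [hwlra,dong,nho] -> 10 lines: cqjt rffcd hwlra dong nho igk ezrff gqp bddym uvc
Hunk 2: at line 6 remove [gqp] add [bhayn] -> 10 lines: cqjt rffcd hwlra dong nho igk ezrff bhayn bddym uvc
Hunk 3: at line 6 remove [ezrff] add [xvo] -> 10 lines: cqjt rffcd hwlra dong nho igk xvo bhayn bddym uvc
Final line 9: bddym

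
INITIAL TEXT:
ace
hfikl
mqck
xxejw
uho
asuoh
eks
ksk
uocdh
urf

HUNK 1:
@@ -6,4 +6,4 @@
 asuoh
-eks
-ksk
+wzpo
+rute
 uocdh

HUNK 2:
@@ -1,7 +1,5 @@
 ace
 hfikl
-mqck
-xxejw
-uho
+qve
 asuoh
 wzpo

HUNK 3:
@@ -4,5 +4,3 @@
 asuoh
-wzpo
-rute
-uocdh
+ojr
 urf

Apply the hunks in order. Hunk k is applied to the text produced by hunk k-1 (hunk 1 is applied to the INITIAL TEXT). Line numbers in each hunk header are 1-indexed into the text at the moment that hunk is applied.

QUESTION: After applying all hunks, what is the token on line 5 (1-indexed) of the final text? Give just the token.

Hunk 1: at line 6 remove [eks,ksk] add [wzpo,rute] -> 10 lines: ace hfikl mqck xxejw uho asuoh wzpo rute uocdh urf
Hunk 2: at line 1 remove [mqck,xxejw,uho] add [qve] -> 8 lines: ace hfikl qve asuoh wzpo rute uocdh urf
Hunk 3: at line 4 remove [wzpo,rute,uocdh] add [ojr] -> 6 lines: ace hfikl qve asuoh ojr urf
Final line 5: ojr

Answer: ojr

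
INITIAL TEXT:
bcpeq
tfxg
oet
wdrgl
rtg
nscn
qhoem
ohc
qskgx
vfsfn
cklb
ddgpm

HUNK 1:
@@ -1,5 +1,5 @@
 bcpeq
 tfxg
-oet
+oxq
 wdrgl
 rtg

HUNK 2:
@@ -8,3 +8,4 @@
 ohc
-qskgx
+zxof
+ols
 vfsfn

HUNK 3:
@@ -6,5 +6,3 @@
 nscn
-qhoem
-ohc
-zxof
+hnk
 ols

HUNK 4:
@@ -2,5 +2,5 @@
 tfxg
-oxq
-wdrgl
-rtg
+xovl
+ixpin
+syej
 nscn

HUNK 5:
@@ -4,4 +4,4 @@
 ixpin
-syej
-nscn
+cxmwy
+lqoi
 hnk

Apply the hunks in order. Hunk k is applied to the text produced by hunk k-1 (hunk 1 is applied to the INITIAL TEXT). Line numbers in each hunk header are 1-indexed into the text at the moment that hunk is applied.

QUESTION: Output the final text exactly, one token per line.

Answer: bcpeq
tfxg
xovl
ixpin
cxmwy
lqoi
hnk
ols
vfsfn
cklb
ddgpm

Derivation:
Hunk 1: at line 1 remove [oet] add [oxq] -> 12 lines: bcpeq tfxg oxq wdrgl rtg nscn qhoem ohc qskgx vfsfn cklb ddgpm
Hunk 2: at line 8 remove [qskgx] add [zxof,ols] -> 13 lines: bcpeq tfxg oxq wdrgl rtg nscn qhoem ohc zxof ols vfsfn cklb ddgpm
Hunk 3: at line 6 remove [qhoem,ohc,zxof] add [hnk] -> 11 lines: bcpeq tfxg oxq wdrgl rtg nscn hnk ols vfsfn cklb ddgpm
Hunk 4: at line 2 remove [oxq,wdrgl,rtg] add [xovl,ixpin,syej] -> 11 lines: bcpeq tfxg xovl ixpin syej nscn hnk ols vfsfn cklb ddgpm
Hunk 5: at line 4 remove [syej,nscn] add [cxmwy,lqoi] -> 11 lines: bcpeq tfxg xovl ixpin cxmwy lqoi hnk ols vfsfn cklb ddgpm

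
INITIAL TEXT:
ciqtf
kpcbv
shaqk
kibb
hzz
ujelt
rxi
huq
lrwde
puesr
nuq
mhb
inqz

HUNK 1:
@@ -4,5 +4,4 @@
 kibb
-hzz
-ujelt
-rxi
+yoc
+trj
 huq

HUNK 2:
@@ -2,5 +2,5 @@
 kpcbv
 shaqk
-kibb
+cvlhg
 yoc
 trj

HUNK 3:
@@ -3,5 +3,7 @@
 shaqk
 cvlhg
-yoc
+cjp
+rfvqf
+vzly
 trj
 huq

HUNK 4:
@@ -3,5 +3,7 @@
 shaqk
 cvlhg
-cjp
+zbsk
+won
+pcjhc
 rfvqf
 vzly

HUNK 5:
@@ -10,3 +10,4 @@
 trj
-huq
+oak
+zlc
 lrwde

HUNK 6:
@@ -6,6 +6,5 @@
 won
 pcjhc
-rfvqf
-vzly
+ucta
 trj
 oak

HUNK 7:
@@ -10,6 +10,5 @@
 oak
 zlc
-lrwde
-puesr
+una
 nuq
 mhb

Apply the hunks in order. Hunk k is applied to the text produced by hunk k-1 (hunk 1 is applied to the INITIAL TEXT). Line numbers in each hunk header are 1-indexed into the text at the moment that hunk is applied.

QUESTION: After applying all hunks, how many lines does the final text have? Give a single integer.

Hunk 1: at line 4 remove [hzz,ujelt,rxi] add [yoc,trj] -> 12 lines: ciqtf kpcbv shaqk kibb yoc trj huq lrwde puesr nuq mhb inqz
Hunk 2: at line 2 remove [kibb] add [cvlhg] -> 12 lines: ciqtf kpcbv shaqk cvlhg yoc trj huq lrwde puesr nuq mhb inqz
Hunk 3: at line 3 remove [yoc] add [cjp,rfvqf,vzly] -> 14 lines: ciqtf kpcbv shaqk cvlhg cjp rfvqf vzly trj huq lrwde puesr nuq mhb inqz
Hunk 4: at line 3 remove [cjp] add [zbsk,won,pcjhc] -> 16 lines: ciqtf kpcbv shaqk cvlhg zbsk won pcjhc rfvqf vzly trj huq lrwde puesr nuq mhb inqz
Hunk 5: at line 10 remove [huq] add [oak,zlc] -> 17 lines: ciqtf kpcbv shaqk cvlhg zbsk won pcjhc rfvqf vzly trj oak zlc lrwde puesr nuq mhb inqz
Hunk 6: at line 6 remove [rfvqf,vzly] add [ucta] -> 16 lines: ciqtf kpcbv shaqk cvlhg zbsk won pcjhc ucta trj oak zlc lrwde puesr nuq mhb inqz
Hunk 7: at line 10 remove [lrwde,puesr] add [una] -> 15 lines: ciqtf kpcbv shaqk cvlhg zbsk won pcjhc ucta trj oak zlc una nuq mhb inqz
Final line count: 15

Answer: 15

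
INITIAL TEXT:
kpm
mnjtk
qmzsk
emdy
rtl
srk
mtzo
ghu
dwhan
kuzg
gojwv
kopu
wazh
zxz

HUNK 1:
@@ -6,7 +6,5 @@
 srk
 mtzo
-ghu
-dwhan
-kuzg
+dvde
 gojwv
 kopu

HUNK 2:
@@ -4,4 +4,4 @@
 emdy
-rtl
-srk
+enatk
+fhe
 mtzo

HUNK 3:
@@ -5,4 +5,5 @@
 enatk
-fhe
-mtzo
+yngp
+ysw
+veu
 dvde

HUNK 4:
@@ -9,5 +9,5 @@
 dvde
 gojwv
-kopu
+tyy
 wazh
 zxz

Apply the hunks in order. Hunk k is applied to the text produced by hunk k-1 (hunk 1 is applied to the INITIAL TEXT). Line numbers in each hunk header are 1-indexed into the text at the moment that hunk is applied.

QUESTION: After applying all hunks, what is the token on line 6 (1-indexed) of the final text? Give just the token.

Hunk 1: at line 6 remove [ghu,dwhan,kuzg] add [dvde] -> 12 lines: kpm mnjtk qmzsk emdy rtl srk mtzo dvde gojwv kopu wazh zxz
Hunk 2: at line 4 remove [rtl,srk] add [enatk,fhe] -> 12 lines: kpm mnjtk qmzsk emdy enatk fhe mtzo dvde gojwv kopu wazh zxz
Hunk 3: at line 5 remove [fhe,mtzo] add [yngp,ysw,veu] -> 13 lines: kpm mnjtk qmzsk emdy enatk yngp ysw veu dvde gojwv kopu wazh zxz
Hunk 4: at line 9 remove [kopu] add [tyy] -> 13 lines: kpm mnjtk qmzsk emdy enatk yngp ysw veu dvde gojwv tyy wazh zxz
Final line 6: yngp

Answer: yngp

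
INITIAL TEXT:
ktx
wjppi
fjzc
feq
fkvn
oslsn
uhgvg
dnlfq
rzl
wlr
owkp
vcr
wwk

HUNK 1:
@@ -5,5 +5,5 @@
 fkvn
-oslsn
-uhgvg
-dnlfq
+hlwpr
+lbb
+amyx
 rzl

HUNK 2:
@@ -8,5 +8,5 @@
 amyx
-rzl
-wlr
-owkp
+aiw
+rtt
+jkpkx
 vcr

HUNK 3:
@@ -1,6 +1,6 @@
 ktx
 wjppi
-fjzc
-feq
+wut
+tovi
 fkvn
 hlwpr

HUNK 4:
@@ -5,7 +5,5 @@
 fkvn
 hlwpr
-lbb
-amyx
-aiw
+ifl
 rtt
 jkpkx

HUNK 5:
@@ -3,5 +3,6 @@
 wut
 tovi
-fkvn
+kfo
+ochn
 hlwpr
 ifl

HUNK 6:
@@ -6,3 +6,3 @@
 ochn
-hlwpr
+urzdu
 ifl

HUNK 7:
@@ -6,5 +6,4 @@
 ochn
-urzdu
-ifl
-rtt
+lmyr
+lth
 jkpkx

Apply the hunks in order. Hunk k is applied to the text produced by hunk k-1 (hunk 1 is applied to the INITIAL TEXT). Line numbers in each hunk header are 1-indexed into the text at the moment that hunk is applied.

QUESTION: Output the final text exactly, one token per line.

Hunk 1: at line 5 remove [oslsn,uhgvg,dnlfq] add [hlwpr,lbb,amyx] -> 13 lines: ktx wjppi fjzc feq fkvn hlwpr lbb amyx rzl wlr owkp vcr wwk
Hunk 2: at line 8 remove [rzl,wlr,owkp] add [aiw,rtt,jkpkx] -> 13 lines: ktx wjppi fjzc feq fkvn hlwpr lbb amyx aiw rtt jkpkx vcr wwk
Hunk 3: at line 1 remove [fjzc,feq] add [wut,tovi] -> 13 lines: ktx wjppi wut tovi fkvn hlwpr lbb amyx aiw rtt jkpkx vcr wwk
Hunk 4: at line 5 remove [lbb,amyx,aiw] add [ifl] -> 11 lines: ktx wjppi wut tovi fkvn hlwpr ifl rtt jkpkx vcr wwk
Hunk 5: at line 3 remove [fkvn] add [kfo,ochn] -> 12 lines: ktx wjppi wut tovi kfo ochn hlwpr ifl rtt jkpkx vcr wwk
Hunk 6: at line 6 remove [hlwpr] add [urzdu] -> 12 lines: ktx wjppi wut tovi kfo ochn urzdu ifl rtt jkpkx vcr wwk
Hunk 7: at line 6 remove [urzdu,ifl,rtt] add [lmyr,lth] -> 11 lines: ktx wjppi wut tovi kfo ochn lmyr lth jkpkx vcr wwk

Answer: ktx
wjppi
wut
tovi
kfo
ochn
lmyr
lth
jkpkx
vcr
wwk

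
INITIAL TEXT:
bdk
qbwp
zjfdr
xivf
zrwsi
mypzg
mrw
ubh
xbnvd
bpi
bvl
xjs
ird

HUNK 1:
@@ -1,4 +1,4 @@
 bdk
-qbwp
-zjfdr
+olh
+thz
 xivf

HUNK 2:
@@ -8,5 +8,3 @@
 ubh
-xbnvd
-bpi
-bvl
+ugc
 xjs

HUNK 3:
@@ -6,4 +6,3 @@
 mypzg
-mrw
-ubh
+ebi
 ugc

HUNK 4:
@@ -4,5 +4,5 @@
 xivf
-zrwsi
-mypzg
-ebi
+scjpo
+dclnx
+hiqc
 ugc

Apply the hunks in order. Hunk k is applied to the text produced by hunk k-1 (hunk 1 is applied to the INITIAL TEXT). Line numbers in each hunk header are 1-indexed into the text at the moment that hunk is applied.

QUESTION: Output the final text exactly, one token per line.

Hunk 1: at line 1 remove [qbwp,zjfdr] add [olh,thz] -> 13 lines: bdk olh thz xivf zrwsi mypzg mrw ubh xbnvd bpi bvl xjs ird
Hunk 2: at line 8 remove [xbnvd,bpi,bvl] add [ugc] -> 11 lines: bdk olh thz xivf zrwsi mypzg mrw ubh ugc xjs ird
Hunk 3: at line 6 remove [mrw,ubh] add [ebi] -> 10 lines: bdk olh thz xivf zrwsi mypzg ebi ugc xjs ird
Hunk 4: at line 4 remove [zrwsi,mypzg,ebi] add [scjpo,dclnx,hiqc] -> 10 lines: bdk olh thz xivf scjpo dclnx hiqc ugc xjs ird

Answer: bdk
olh
thz
xivf
scjpo
dclnx
hiqc
ugc
xjs
ird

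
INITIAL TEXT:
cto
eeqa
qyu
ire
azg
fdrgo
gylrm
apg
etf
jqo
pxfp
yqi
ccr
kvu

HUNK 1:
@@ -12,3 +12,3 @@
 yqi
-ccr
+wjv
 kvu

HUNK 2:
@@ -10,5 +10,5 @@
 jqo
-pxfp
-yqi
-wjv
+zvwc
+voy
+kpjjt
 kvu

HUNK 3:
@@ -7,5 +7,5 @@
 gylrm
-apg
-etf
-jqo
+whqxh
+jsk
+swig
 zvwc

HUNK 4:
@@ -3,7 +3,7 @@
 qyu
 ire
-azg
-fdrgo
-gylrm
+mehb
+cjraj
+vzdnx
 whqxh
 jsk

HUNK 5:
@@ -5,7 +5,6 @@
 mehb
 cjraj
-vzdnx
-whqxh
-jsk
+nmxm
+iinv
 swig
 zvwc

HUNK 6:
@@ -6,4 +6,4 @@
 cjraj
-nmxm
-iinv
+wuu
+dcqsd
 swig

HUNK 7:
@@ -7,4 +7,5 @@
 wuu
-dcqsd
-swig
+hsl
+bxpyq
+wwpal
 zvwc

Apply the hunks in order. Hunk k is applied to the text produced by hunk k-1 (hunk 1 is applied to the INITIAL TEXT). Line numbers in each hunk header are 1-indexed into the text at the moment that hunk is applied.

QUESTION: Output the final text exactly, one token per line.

Hunk 1: at line 12 remove [ccr] add [wjv] -> 14 lines: cto eeqa qyu ire azg fdrgo gylrm apg etf jqo pxfp yqi wjv kvu
Hunk 2: at line 10 remove [pxfp,yqi,wjv] add [zvwc,voy,kpjjt] -> 14 lines: cto eeqa qyu ire azg fdrgo gylrm apg etf jqo zvwc voy kpjjt kvu
Hunk 3: at line 7 remove [apg,etf,jqo] add [whqxh,jsk,swig] -> 14 lines: cto eeqa qyu ire azg fdrgo gylrm whqxh jsk swig zvwc voy kpjjt kvu
Hunk 4: at line 3 remove [azg,fdrgo,gylrm] add [mehb,cjraj,vzdnx] -> 14 lines: cto eeqa qyu ire mehb cjraj vzdnx whqxh jsk swig zvwc voy kpjjt kvu
Hunk 5: at line 5 remove [vzdnx,whqxh,jsk] add [nmxm,iinv] -> 13 lines: cto eeqa qyu ire mehb cjraj nmxm iinv swig zvwc voy kpjjt kvu
Hunk 6: at line 6 remove [nmxm,iinv] add [wuu,dcqsd] -> 13 lines: cto eeqa qyu ire mehb cjraj wuu dcqsd swig zvwc voy kpjjt kvu
Hunk 7: at line 7 remove [dcqsd,swig] add [hsl,bxpyq,wwpal] -> 14 lines: cto eeqa qyu ire mehb cjraj wuu hsl bxpyq wwpal zvwc voy kpjjt kvu

Answer: cto
eeqa
qyu
ire
mehb
cjraj
wuu
hsl
bxpyq
wwpal
zvwc
voy
kpjjt
kvu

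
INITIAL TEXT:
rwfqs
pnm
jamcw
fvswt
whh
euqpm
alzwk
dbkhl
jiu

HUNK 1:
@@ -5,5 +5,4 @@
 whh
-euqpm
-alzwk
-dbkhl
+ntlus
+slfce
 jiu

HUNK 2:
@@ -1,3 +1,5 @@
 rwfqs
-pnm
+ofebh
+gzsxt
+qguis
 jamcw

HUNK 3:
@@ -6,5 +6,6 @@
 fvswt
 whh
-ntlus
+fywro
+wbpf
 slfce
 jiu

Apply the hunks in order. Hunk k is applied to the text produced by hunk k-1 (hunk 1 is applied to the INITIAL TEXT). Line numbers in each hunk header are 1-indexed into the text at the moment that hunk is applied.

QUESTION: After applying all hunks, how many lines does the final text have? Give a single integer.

Hunk 1: at line 5 remove [euqpm,alzwk,dbkhl] add [ntlus,slfce] -> 8 lines: rwfqs pnm jamcw fvswt whh ntlus slfce jiu
Hunk 2: at line 1 remove [pnm] add [ofebh,gzsxt,qguis] -> 10 lines: rwfqs ofebh gzsxt qguis jamcw fvswt whh ntlus slfce jiu
Hunk 3: at line 6 remove [ntlus] add [fywro,wbpf] -> 11 lines: rwfqs ofebh gzsxt qguis jamcw fvswt whh fywro wbpf slfce jiu
Final line count: 11

Answer: 11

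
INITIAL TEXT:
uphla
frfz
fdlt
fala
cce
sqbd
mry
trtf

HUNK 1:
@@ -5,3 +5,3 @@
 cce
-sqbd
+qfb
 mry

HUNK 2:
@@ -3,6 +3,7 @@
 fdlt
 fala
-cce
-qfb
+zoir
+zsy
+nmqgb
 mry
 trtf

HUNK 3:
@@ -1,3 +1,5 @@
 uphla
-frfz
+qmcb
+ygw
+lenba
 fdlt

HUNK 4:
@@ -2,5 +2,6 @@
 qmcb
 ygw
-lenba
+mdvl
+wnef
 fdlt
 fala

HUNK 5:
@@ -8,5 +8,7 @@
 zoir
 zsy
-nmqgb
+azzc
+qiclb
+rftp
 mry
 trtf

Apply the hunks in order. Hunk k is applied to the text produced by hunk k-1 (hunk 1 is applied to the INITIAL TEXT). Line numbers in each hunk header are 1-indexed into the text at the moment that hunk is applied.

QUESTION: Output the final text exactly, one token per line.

Answer: uphla
qmcb
ygw
mdvl
wnef
fdlt
fala
zoir
zsy
azzc
qiclb
rftp
mry
trtf

Derivation:
Hunk 1: at line 5 remove [sqbd] add [qfb] -> 8 lines: uphla frfz fdlt fala cce qfb mry trtf
Hunk 2: at line 3 remove [cce,qfb] add [zoir,zsy,nmqgb] -> 9 lines: uphla frfz fdlt fala zoir zsy nmqgb mry trtf
Hunk 3: at line 1 remove [frfz] add [qmcb,ygw,lenba] -> 11 lines: uphla qmcb ygw lenba fdlt fala zoir zsy nmqgb mry trtf
Hunk 4: at line 2 remove [lenba] add [mdvl,wnef] -> 12 lines: uphla qmcb ygw mdvl wnef fdlt fala zoir zsy nmqgb mry trtf
Hunk 5: at line 8 remove [nmqgb] add [azzc,qiclb,rftp] -> 14 lines: uphla qmcb ygw mdvl wnef fdlt fala zoir zsy azzc qiclb rftp mry trtf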